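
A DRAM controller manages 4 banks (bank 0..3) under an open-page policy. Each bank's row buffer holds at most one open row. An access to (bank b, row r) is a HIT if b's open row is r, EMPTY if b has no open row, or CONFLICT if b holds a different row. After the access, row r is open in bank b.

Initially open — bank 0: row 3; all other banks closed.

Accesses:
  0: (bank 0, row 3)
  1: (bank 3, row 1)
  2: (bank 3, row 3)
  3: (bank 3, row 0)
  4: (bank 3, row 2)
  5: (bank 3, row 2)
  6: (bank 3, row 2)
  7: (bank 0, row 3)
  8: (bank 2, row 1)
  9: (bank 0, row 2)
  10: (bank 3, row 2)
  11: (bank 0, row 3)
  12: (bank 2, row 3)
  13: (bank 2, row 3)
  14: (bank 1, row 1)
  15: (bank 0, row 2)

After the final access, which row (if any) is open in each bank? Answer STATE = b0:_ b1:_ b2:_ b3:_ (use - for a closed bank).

  [0] b0 r3: had r3 ⇒ H
  [1] b3 r1: no row ⇒ E
  [2] b3 r3: had r1 ⇒ C
  [3] b3 r0: had r3 ⇒ C
  [4] b3 r2: had r0 ⇒ C
  [5] b3 r2: had r2 ⇒ H
  [6] b3 r2: had r2 ⇒ H
  [7] b0 r3: had r3 ⇒ H
  [8] b2 r1: no row ⇒ E
  [9] b0 r2: had r3 ⇒ C
  [10] b3 r2: had r2 ⇒ H
  [11] b0 r3: had r2 ⇒ C
  [12] b2 r3: had r1 ⇒ C
  [13] b2 r3: had r3 ⇒ H
  [14] b1 r1: no row ⇒ E
  [15] b0 r2: had r3 ⇒ C

STATE = b0:2 b1:1 b2:3 b3:2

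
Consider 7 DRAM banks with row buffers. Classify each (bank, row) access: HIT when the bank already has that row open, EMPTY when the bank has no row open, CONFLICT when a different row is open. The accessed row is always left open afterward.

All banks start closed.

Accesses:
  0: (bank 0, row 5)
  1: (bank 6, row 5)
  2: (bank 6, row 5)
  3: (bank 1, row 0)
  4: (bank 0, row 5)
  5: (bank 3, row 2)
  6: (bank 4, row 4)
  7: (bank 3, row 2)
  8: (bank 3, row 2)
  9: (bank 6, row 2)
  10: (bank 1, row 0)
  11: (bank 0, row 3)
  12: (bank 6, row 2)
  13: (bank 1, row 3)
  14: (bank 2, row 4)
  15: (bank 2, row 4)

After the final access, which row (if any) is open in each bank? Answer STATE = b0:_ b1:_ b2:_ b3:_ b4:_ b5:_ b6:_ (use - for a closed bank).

#0 (0,5) E
#1 (6,5) E
#2 (6,5) H  (was 5)
#3 (1,0) E
#4 (0,5) H  (was 5)
#5 (3,2) E
#6 (4,4) E
#7 (3,2) H  (was 2)
#8 (3,2) H  (was 2)
#9 (6,2) C  (was 5)
#10 (1,0) H  (was 0)
#11 (0,3) C  (was 5)
#12 (6,2) H  (was 2)
#13 (1,3) C  (was 0)
#14 (2,4) E
#15 (2,4) H  (was 4)

STATE = b0:3 b1:3 b2:4 b3:2 b4:4 b5:- b6:2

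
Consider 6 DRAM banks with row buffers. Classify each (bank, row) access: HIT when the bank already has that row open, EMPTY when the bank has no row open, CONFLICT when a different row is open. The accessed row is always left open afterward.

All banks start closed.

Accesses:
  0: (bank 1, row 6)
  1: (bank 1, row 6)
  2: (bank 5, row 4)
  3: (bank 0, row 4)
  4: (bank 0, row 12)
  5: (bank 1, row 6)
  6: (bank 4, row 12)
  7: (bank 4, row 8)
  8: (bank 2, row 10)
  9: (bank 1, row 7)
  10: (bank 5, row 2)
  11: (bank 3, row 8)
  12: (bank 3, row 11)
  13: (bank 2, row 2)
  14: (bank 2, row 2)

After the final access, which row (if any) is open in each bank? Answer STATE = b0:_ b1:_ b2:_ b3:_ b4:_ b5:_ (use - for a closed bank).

step 0: bank1 None->6 [EMPTY]
step 1: bank1 6->6 [HIT]
step 2: bank5 None->4 [EMPTY]
step 3: bank0 None->4 [EMPTY]
step 4: bank0 4->12 [CONFLICT]
step 5: bank1 6->6 [HIT]
step 6: bank4 None->12 [EMPTY]
step 7: bank4 12->8 [CONFLICT]
step 8: bank2 None->10 [EMPTY]
step 9: bank1 6->7 [CONFLICT]
step 10: bank5 4->2 [CONFLICT]
step 11: bank3 None->8 [EMPTY]
step 12: bank3 8->11 [CONFLICT]
step 13: bank2 10->2 [CONFLICT]
step 14: bank2 2->2 [HIT]

STATE = b0:12 b1:7 b2:2 b3:11 b4:8 b5:2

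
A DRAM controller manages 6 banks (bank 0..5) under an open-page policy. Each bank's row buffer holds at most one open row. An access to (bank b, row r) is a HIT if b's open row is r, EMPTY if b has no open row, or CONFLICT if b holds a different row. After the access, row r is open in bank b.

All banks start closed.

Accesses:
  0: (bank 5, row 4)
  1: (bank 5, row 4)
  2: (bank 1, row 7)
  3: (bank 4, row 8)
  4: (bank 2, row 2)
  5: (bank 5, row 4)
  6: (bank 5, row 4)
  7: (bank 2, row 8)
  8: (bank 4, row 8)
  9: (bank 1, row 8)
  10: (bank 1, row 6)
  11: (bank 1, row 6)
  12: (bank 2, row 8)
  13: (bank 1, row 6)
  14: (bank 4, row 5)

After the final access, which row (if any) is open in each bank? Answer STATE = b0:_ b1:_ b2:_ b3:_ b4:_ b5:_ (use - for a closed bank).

0: bank 5 row 4 — prev None → EMPTY
1: bank 5 row 4 — prev 4 → HIT
2: bank 1 row 7 — prev None → EMPTY
3: bank 4 row 8 — prev None → EMPTY
4: bank 2 row 2 — prev None → EMPTY
5: bank 5 row 4 — prev 4 → HIT
6: bank 5 row 4 — prev 4 → HIT
7: bank 2 row 8 — prev 2 → CONFLICT
8: bank 4 row 8 — prev 8 → HIT
9: bank 1 row 8 — prev 7 → CONFLICT
10: bank 1 row 6 — prev 8 → CONFLICT
11: bank 1 row 6 — prev 6 → HIT
12: bank 2 row 8 — prev 8 → HIT
13: bank 1 row 6 — prev 6 → HIT
14: bank 4 row 5 — prev 8 → CONFLICT

STATE = b0:- b1:6 b2:8 b3:- b4:5 b5:4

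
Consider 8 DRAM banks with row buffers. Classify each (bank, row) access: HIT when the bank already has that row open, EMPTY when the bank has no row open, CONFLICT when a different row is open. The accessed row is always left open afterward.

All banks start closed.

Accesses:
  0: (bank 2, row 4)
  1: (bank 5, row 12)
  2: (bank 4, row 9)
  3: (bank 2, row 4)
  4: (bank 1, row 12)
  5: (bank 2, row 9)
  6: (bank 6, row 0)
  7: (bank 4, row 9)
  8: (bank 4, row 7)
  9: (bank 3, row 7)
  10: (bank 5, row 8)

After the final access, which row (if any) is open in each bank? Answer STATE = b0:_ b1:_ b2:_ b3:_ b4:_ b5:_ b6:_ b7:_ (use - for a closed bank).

STATE = b0:- b1:12 b2:9 b3:7 b4:7 b5:8 b6:0 b7:-

step 0: bank2 None->4 [EMPTY]
step 1: bank5 None->12 [EMPTY]
step 2: bank4 None->9 [EMPTY]
step 3: bank2 4->4 [HIT]
step 4: bank1 None->12 [EMPTY]
step 5: bank2 4->9 [CONFLICT]
step 6: bank6 None->0 [EMPTY]
step 7: bank4 9->9 [HIT]
step 8: bank4 9->7 [CONFLICT]
step 9: bank3 None->7 [EMPTY]
step 10: bank5 12->8 [CONFLICT]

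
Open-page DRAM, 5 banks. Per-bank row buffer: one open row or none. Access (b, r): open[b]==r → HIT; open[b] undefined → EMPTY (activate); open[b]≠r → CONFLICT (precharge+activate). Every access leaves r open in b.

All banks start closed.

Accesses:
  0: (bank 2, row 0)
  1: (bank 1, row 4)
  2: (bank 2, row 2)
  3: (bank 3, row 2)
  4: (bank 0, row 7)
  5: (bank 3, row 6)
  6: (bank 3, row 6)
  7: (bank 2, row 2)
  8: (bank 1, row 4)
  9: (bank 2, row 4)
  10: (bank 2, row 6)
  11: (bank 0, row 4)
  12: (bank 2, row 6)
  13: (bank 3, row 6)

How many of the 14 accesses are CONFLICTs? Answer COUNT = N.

COUNT = 5

0: bank 2 row 0 — prev None → EMPTY
1: bank 1 row 4 — prev None → EMPTY
2: bank 2 row 2 — prev 0 → CONFLICT
3: bank 3 row 2 — prev None → EMPTY
4: bank 0 row 7 — prev None → EMPTY
5: bank 3 row 6 — prev 2 → CONFLICT
6: bank 3 row 6 — prev 6 → HIT
7: bank 2 row 2 — prev 2 → HIT
8: bank 1 row 4 — prev 4 → HIT
9: bank 2 row 4 — prev 2 → CONFLICT
10: bank 2 row 6 — prev 4 → CONFLICT
11: bank 0 row 4 — prev 7 → CONFLICT
12: bank 2 row 6 — prev 6 → HIT
13: bank 3 row 6 — prev 6 → HIT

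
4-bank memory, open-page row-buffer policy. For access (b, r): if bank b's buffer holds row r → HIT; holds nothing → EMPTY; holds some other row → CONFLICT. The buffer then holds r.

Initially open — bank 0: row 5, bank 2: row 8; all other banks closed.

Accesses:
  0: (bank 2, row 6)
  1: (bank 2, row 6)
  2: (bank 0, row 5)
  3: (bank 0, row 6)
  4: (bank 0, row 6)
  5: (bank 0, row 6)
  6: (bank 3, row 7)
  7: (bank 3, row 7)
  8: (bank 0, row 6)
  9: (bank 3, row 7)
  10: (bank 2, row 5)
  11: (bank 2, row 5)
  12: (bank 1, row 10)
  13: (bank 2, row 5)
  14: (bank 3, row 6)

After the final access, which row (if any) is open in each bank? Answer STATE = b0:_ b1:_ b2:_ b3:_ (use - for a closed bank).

STATE = b0:6 b1:10 b2:5 b3:6

#0 (2,6) C  (was 8)
#1 (2,6) H  (was 6)
#2 (0,5) H  (was 5)
#3 (0,6) C  (was 5)
#4 (0,6) H  (was 6)
#5 (0,6) H  (was 6)
#6 (3,7) E
#7 (3,7) H  (was 7)
#8 (0,6) H  (was 6)
#9 (3,7) H  (was 7)
#10 (2,5) C  (was 6)
#11 (2,5) H  (was 5)
#12 (1,10) E
#13 (2,5) H  (was 5)
#14 (3,6) C  (was 7)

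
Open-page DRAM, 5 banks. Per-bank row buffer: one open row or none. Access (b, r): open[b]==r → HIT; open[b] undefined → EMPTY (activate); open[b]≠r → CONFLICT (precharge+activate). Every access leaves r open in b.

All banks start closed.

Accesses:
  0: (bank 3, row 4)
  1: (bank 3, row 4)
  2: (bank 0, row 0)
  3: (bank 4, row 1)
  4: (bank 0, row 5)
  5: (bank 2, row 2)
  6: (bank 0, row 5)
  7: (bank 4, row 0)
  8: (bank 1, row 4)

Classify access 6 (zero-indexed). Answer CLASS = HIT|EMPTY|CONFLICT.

#0 (3,4) E
#1 (3,4) H  (was 4)
#2 (0,0) E
#3 (4,1) E
#4 (0,5) C  (was 0)
#5 (2,2) E
#6 (0,5) H  (was 5)
#7 (4,0) C  (was 1)
#8 (1,4) E

CLASS = HIT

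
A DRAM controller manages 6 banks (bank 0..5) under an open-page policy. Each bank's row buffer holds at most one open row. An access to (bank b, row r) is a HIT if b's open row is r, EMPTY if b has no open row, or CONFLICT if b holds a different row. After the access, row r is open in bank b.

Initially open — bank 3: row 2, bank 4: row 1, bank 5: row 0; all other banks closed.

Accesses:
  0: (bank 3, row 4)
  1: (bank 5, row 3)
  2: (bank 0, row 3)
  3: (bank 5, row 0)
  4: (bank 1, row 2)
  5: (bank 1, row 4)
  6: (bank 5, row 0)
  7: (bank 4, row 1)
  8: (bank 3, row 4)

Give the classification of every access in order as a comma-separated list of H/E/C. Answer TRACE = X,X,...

0: bank 3 row 4 — prev 2 → CONFLICT
1: bank 5 row 3 — prev 0 → CONFLICT
2: bank 0 row 3 — prev None → EMPTY
3: bank 5 row 0 — prev 3 → CONFLICT
4: bank 1 row 2 — prev None → EMPTY
5: bank 1 row 4 — prev 2 → CONFLICT
6: bank 5 row 0 — prev 0 → HIT
7: bank 4 row 1 — prev 1 → HIT
8: bank 3 row 4 — prev 4 → HIT

TRACE = C,C,E,C,E,C,H,H,H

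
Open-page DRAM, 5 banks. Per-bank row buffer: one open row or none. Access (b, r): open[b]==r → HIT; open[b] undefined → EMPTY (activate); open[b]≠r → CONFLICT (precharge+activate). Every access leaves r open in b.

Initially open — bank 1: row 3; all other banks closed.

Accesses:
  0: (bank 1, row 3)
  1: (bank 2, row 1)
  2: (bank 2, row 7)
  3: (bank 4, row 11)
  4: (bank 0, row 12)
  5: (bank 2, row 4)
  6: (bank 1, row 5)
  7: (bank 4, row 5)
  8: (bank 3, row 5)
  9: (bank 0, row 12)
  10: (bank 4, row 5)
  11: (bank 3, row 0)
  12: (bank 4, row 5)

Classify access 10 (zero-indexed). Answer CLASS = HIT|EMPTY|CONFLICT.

step 0: bank1 3->3 [HIT]
step 1: bank2 None->1 [EMPTY]
step 2: bank2 1->7 [CONFLICT]
step 3: bank4 None->11 [EMPTY]
step 4: bank0 None->12 [EMPTY]
step 5: bank2 7->4 [CONFLICT]
step 6: bank1 3->5 [CONFLICT]
step 7: bank4 11->5 [CONFLICT]
step 8: bank3 None->5 [EMPTY]
step 9: bank0 12->12 [HIT]
step 10: bank4 5->5 [HIT]
step 11: bank3 5->0 [CONFLICT]
step 12: bank4 5->5 [HIT]

CLASS = HIT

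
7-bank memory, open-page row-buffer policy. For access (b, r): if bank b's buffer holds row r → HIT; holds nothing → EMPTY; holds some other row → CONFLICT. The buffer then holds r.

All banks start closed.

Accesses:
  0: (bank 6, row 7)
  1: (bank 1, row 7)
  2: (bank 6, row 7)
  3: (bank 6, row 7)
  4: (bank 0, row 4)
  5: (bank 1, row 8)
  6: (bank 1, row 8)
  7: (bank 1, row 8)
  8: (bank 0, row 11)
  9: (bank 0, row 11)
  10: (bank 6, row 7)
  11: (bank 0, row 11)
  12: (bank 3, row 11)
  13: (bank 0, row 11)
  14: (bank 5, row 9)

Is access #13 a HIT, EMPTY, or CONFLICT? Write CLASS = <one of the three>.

#0 (6,7) E
#1 (1,7) E
#2 (6,7) H  (was 7)
#3 (6,7) H  (was 7)
#4 (0,4) E
#5 (1,8) C  (was 7)
#6 (1,8) H  (was 8)
#7 (1,8) H  (was 8)
#8 (0,11) C  (was 4)
#9 (0,11) H  (was 11)
#10 (6,7) H  (was 7)
#11 (0,11) H  (was 11)
#12 (3,11) E
#13 (0,11) H  (was 11)
#14 (5,9) E

CLASS = HIT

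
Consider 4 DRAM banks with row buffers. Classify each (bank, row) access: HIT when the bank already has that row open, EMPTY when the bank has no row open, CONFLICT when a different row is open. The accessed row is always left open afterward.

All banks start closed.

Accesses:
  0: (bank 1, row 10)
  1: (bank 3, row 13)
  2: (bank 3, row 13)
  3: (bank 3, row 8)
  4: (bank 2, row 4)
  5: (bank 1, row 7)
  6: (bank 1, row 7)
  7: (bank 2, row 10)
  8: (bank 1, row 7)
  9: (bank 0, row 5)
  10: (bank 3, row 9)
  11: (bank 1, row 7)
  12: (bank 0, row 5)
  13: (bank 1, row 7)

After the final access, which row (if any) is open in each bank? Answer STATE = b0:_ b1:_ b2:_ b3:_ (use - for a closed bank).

STATE = b0:5 b1:7 b2:10 b3:9

  [0] b1 r10: no row ⇒ E
  [1] b3 r13: no row ⇒ E
  [2] b3 r13: had r13 ⇒ H
  [3] b3 r8: had r13 ⇒ C
  [4] b2 r4: no row ⇒ E
  [5] b1 r7: had r10 ⇒ C
  [6] b1 r7: had r7 ⇒ H
  [7] b2 r10: had r4 ⇒ C
  [8] b1 r7: had r7 ⇒ H
  [9] b0 r5: no row ⇒ E
  [10] b3 r9: had r8 ⇒ C
  [11] b1 r7: had r7 ⇒ H
  [12] b0 r5: had r5 ⇒ H
  [13] b1 r7: had r7 ⇒ H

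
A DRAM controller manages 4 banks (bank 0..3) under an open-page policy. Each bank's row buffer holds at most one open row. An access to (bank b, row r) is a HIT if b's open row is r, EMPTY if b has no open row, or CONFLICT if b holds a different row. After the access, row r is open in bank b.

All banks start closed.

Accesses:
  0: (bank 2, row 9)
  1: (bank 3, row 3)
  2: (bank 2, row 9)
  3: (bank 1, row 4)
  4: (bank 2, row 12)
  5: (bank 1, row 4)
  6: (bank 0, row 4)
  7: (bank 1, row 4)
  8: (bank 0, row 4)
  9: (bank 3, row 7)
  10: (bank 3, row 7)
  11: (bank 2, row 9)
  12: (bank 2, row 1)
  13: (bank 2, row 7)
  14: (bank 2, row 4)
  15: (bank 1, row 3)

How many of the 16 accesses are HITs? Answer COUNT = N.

step 0: bank2 None->9 [EMPTY]
step 1: bank3 None->3 [EMPTY]
step 2: bank2 9->9 [HIT]
step 3: bank1 None->4 [EMPTY]
step 4: bank2 9->12 [CONFLICT]
step 5: bank1 4->4 [HIT]
step 6: bank0 None->4 [EMPTY]
step 7: bank1 4->4 [HIT]
step 8: bank0 4->4 [HIT]
step 9: bank3 3->7 [CONFLICT]
step 10: bank3 7->7 [HIT]
step 11: bank2 12->9 [CONFLICT]
step 12: bank2 9->1 [CONFLICT]
step 13: bank2 1->7 [CONFLICT]
step 14: bank2 7->4 [CONFLICT]
step 15: bank1 4->3 [CONFLICT]

COUNT = 5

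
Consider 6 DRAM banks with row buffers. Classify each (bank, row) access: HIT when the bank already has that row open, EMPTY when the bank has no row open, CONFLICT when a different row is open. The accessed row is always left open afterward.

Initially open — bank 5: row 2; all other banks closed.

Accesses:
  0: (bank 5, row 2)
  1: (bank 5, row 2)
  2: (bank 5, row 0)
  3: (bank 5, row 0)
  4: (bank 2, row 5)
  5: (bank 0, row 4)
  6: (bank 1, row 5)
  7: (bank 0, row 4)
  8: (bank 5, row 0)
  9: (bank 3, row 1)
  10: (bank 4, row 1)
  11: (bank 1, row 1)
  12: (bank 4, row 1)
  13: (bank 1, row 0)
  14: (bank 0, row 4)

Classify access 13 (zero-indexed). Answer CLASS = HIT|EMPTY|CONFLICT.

CLASS = CONFLICT

0: bank 5 row 2 — prev 2 → HIT
1: bank 5 row 2 — prev 2 → HIT
2: bank 5 row 0 — prev 2 → CONFLICT
3: bank 5 row 0 — prev 0 → HIT
4: bank 2 row 5 — prev None → EMPTY
5: bank 0 row 4 — prev None → EMPTY
6: bank 1 row 5 — prev None → EMPTY
7: bank 0 row 4 — prev 4 → HIT
8: bank 5 row 0 — prev 0 → HIT
9: bank 3 row 1 — prev None → EMPTY
10: bank 4 row 1 — prev None → EMPTY
11: bank 1 row 1 — prev 5 → CONFLICT
12: bank 4 row 1 — prev 1 → HIT
13: bank 1 row 0 — prev 1 → CONFLICT
14: bank 0 row 4 — prev 4 → HIT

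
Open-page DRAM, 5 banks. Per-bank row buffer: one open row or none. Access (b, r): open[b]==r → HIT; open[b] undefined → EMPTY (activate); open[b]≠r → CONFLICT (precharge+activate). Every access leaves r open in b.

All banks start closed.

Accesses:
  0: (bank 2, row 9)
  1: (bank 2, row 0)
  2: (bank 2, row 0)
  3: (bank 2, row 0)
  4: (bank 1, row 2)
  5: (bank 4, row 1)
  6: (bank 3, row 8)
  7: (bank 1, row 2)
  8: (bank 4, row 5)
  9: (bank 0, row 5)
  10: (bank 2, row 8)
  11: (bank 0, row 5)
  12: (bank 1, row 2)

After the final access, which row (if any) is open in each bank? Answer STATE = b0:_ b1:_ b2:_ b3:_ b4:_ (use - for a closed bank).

STATE = b0:5 b1:2 b2:8 b3:8 b4:5

step 0: bank2 None->9 [EMPTY]
step 1: bank2 9->0 [CONFLICT]
step 2: bank2 0->0 [HIT]
step 3: bank2 0->0 [HIT]
step 4: bank1 None->2 [EMPTY]
step 5: bank4 None->1 [EMPTY]
step 6: bank3 None->8 [EMPTY]
step 7: bank1 2->2 [HIT]
step 8: bank4 1->5 [CONFLICT]
step 9: bank0 None->5 [EMPTY]
step 10: bank2 0->8 [CONFLICT]
step 11: bank0 5->5 [HIT]
step 12: bank1 2->2 [HIT]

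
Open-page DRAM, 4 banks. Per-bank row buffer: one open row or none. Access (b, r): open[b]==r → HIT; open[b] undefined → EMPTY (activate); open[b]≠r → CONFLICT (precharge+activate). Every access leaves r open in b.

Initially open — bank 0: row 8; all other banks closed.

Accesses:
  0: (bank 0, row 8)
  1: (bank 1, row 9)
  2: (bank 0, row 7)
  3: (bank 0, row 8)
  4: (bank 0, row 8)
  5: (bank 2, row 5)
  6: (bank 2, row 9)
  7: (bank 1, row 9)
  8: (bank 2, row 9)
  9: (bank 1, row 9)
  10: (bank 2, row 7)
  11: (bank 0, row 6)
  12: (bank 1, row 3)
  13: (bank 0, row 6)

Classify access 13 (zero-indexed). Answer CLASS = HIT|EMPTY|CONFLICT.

0: bank 0 row 8 — prev 8 → HIT
1: bank 1 row 9 — prev None → EMPTY
2: bank 0 row 7 — prev 8 → CONFLICT
3: bank 0 row 8 — prev 7 → CONFLICT
4: bank 0 row 8 — prev 8 → HIT
5: bank 2 row 5 — prev None → EMPTY
6: bank 2 row 9 — prev 5 → CONFLICT
7: bank 1 row 9 — prev 9 → HIT
8: bank 2 row 9 — prev 9 → HIT
9: bank 1 row 9 — prev 9 → HIT
10: bank 2 row 7 — prev 9 → CONFLICT
11: bank 0 row 6 — prev 8 → CONFLICT
12: bank 1 row 3 — prev 9 → CONFLICT
13: bank 0 row 6 — prev 6 → HIT

CLASS = HIT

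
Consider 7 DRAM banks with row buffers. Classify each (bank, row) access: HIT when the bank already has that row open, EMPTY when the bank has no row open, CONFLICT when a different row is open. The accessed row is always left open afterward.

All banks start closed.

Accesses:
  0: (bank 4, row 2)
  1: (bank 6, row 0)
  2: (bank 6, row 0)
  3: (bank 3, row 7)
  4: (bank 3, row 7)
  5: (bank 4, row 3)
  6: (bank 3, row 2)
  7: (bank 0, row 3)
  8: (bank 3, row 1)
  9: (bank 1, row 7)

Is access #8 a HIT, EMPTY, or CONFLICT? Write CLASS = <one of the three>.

step 0: bank4 None->2 [EMPTY]
step 1: bank6 None->0 [EMPTY]
step 2: bank6 0->0 [HIT]
step 3: bank3 None->7 [EMPTY]
step 4: bank3 7->7 [HIT]
step 5: bank4 2->3 [CONFLICT]
step 6: bank3 7->2 [CONFLICT]
step 7: bank0 None->3 [EMPTY]
step 8: bank3 2->1 [CONFLICT]
step 9: bank1 None->7 [EMPTY]

CLASS = CONFLICT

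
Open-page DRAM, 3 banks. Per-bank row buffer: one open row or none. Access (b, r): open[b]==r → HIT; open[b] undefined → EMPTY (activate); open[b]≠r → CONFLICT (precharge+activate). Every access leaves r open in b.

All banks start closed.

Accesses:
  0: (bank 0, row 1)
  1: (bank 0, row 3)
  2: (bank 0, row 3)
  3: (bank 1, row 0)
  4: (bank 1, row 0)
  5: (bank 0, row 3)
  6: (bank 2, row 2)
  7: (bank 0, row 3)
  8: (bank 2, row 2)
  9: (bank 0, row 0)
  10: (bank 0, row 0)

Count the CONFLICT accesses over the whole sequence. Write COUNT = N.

step 0: bank0 None->1 [EMPTY]
step 1: bank0 1->3 [CONFLICT]
step 2: bank0 3->3 [HIT]
step 3: bank1 None->0 [EMPTY]
step 4: bank1 0->0 [HIT]
step 5: bank0 3->3 [HIT]
step 6: bank2 None->2 [EMPTY]
step 7: bank0 3->3 [HIT]
step 8: bank2 2->2 [HIT]
step 9: bank0 3->0 [CONFLICT]
step 10: bank0 0->0 [HIT]

COUNT = 2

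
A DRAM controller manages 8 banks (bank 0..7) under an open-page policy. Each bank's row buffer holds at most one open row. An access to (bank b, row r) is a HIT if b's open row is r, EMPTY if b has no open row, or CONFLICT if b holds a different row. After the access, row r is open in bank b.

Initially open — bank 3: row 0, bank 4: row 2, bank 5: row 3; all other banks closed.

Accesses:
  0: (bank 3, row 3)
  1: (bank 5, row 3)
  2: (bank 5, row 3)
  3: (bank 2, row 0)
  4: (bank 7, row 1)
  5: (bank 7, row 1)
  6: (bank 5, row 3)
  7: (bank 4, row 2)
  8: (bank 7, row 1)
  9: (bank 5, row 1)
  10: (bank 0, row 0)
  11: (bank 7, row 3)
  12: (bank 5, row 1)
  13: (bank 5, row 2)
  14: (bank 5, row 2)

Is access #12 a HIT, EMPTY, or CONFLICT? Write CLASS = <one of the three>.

0: bank 3 row 3 — prev 0 → CONFLICT
1: bank 5 row 3 — prev 3 → HIT
2: bank 5 row 3 — prev 3 → HIT
3: bank 2 row 0 — prev None → EMPTY
4: bank 7 row 1 — prev None → EMPTY
5: bank 7 row 1 — prev 1 → HIT
6: bank 5 row 3 — prev 3 → HIT
7: bank 4 row 2 — prev 2 → HIT
8: bank 7 row 1 — prev 1 → HIT
9: bank 5 row 1 — prev 3 → CONFLICT
10: bank 0 row 0 — prev None → EMPTY
11: bank 7 row 3 — prev 1 → CONFLICT
12: bank 5 row 1 — prev 1 → HIT
13: bank 5 row 2 — prev 1 → CONFLICT
14: bank 5 row 2 — prev 2 → HIT

CLASS = HIT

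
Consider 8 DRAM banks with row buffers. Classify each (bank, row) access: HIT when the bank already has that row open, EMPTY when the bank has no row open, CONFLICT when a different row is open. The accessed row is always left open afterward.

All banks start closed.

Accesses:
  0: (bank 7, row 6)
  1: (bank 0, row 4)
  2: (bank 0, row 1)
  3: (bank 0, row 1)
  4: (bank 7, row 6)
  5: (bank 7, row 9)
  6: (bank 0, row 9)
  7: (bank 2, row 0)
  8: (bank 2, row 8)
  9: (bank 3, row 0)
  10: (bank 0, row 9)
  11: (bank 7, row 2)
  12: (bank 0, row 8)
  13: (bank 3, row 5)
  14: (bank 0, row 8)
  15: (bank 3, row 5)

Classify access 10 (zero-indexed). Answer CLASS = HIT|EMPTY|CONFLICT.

CLASS = HIT

0: bank 7 row 6 — prev None → EMPTY
1: bank 0 row 4 — prev None → EMPTY
2: bank 0 row 1 — prev 4 → CONFLICT
3: bank 0 row 1 — prev 1 → HIT
4: bank 7 row 6 — prev 6 → HIT
5: bank 7 row 9 — prev 6 → CONFLICT
6: bank 0 row 9 — prev 1 → CONFLICT
7: bank 2 row 0 — prev None → EMPTY
8: bank 2 row 8 — prev 0 → CONFLICT
9: bank 3 row 0 — prev None → EMPTY
10: bank 0 row 9 — prev 9 → HIT
11: bank 7 row 2 — prev 9 → CONFLICT
12: bank 0 row 8 — prev 9 → CONFLICT
13: bank 3 row 5 — prev 0 → CONFLICT
14: bank 0 row 8 — prev 8 → HIT
15: bank 3 row 5 — prev 5 → HIT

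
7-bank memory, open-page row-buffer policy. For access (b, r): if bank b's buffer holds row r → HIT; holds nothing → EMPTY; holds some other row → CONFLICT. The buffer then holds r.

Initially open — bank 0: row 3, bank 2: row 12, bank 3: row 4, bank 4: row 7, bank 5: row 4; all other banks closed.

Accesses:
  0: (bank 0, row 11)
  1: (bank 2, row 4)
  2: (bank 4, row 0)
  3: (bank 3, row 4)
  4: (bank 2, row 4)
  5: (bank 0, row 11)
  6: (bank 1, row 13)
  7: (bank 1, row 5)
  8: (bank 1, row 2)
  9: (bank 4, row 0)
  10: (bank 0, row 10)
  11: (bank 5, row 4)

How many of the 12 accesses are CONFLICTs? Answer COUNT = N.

COUNT = 6

0: bank 0 row 11 — prev 3 → CONFLICT
1: bank 2 row 4 — prev 12 → CONFLICT
2: bank 4 row 0 — prev 7 → CONFLICT
3: bank 3 row 4 — prev 4 → HIT
4: bank 2 row 4 — prev 4 → HIT
5: bank 0 row 11 — prev 11 → HIT
6: bank 1 row 13 — prev None → EMPTY
7: bank 1 row 5 — prev 13 → CONFLICT
8: bank 1 row 2 — prev 5 → CONFLICT
9: bank 4 row 0 — prev 0 → HIT
10: bank 0 row 10 — prev 11 → CONFLICT
11: bank 5 row 4 — prev 4 → HIT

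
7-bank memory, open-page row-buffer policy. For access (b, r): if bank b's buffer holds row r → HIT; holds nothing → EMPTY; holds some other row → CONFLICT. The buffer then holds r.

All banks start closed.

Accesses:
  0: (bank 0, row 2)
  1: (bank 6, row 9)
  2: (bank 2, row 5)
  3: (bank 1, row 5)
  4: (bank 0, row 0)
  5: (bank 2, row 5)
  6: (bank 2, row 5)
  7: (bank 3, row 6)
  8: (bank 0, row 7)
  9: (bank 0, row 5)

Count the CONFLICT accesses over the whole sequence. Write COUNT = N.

COUNT = 3

step 0: bank0 None->2 [EMPTY]
step 1: bank6 None->9 [EMPTY]
step 2: bank2 None->5 [EMPTY]
step 3: bank1 None->5 [EMPTY]
step 4: bank0 2->0 [CONFLICT]
step 5: bank2 5->5 [HIT]
step 6: bank2 5->5 [HIT]
step 7: bank3 None->6 [EMPTY]
step 8: bank0 0->7 [CONFLICT]
step 9: bank0 7->5 [CONFLICT]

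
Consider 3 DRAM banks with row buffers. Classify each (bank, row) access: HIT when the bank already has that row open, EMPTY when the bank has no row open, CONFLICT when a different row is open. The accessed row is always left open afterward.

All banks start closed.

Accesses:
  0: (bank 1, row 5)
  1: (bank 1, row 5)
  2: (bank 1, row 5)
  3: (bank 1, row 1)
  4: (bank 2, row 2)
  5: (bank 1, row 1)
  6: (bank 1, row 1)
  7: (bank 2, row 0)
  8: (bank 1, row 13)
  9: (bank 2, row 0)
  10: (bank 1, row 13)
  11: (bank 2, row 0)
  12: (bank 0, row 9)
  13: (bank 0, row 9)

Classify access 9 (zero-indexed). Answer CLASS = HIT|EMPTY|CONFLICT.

0: bank 1 row 5 — prev None → EMPTY
1: bank 1 row 5 — prev 5 → HIT
2: bank 1 row 5 — prev 5 → HIT
3: bank 1 row 1 — prev 5 → CONFLICT
4: bank 2 row 2 — prev None → EMPTY
5: bank 1 row 1 — prev 1 → HIT
6: bank 1 row 1 — prev 1 → HIT
7: bank 2 row 0 — prev 2 → CONFLICT
8: bank 1 row 13 — prev 1 → CONFLICT
9: bank 2 row 0 — prev 0 → HIT
10: bank 1 row 13 — prev 13 → HIT
11: bank 2 row 0 — prev 0 → HIT
12: bank 0 row 9 — prev None → EMPTY
13: bank 0 row 9 — prev 9 → HIT

CLASS = HIT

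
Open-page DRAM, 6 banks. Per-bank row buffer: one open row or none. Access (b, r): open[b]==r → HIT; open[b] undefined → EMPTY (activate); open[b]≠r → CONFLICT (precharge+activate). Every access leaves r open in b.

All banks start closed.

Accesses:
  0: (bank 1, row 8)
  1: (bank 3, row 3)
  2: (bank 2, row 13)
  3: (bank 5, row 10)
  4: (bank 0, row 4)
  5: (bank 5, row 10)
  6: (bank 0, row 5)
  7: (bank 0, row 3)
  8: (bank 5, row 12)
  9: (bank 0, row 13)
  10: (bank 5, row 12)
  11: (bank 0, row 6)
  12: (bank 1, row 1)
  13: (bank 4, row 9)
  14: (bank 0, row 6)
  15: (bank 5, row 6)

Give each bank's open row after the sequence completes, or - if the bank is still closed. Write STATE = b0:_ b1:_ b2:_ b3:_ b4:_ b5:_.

STATE = b0:6 b1:1 b2:13 b3:3 b4:9 b5:6

#0 (1,8) E
#1 (3,3) E
#2 (2,13) E
#3 (5,10) E
#4 (0,4) E
#5 (5,10) H  (was 10)
#6 (0,5) C  (was 4)
#7 (0,3) C  (was 5)
#8 (5,12) C  (was 10)
#9 (0,13) C  (was 3)
#10 (5,12) H  (was 12)
#11 (0,6) C  (was 13)
#12 (1,1) C  (was 8)
#13 (4,9) E
#14 (0,6) H  (was 6)
#15 (5,6) C  (was 12)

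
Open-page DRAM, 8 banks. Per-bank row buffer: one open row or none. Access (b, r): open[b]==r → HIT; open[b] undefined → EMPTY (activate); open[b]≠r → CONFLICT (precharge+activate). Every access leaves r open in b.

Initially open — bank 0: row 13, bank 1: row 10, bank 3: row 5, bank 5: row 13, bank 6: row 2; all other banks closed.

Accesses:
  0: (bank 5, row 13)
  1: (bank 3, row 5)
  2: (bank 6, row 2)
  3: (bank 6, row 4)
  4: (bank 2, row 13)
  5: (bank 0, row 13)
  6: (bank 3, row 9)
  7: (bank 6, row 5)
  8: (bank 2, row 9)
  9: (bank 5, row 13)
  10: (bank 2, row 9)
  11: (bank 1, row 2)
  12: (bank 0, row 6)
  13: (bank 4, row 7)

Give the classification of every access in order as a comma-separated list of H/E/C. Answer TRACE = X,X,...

TRACE = H,H,H,C,E,H,C,C,C,H,H,C,C,E

  [0] b5 r13: had r13 ⇒ H
  [1] b3 r5: had r5 ⇒ H
  [2] b6 r2: had r2 ⇒ H
  [3] b6 r4: had r2 ⇒ C
  [4] b2 r13: no row ⇒ E
  [5] b0 r13: had r13 ⇒ H
  [6] b3 r9: had r5 ⇒ C
  [7] b6 r5: had r4 ⇒ C
  [8] b2 r9: had r13 ⇒ C
  [9] b5 r13: had r13 ⇒ H
  [10] b2 r9: had r9 ⇒ H
  [11] b1 r2: had r10 ⇒ C
  [12] b0 r6: had r13 ⇒ C
  [13] b4 r7: no row ⇒ E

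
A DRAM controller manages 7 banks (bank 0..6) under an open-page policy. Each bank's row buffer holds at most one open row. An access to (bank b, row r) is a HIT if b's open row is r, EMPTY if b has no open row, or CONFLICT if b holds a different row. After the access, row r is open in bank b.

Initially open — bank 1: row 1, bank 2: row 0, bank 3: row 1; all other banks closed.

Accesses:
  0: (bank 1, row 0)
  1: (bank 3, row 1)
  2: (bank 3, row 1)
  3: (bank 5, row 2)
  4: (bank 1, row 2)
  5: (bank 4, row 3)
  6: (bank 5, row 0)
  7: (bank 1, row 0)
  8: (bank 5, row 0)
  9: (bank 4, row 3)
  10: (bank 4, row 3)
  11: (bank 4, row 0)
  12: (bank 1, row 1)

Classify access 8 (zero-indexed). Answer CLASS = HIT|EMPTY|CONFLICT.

  [0] b1 r0: had r1 ⇒ C
  [1] b3 r1: had r1 ⇒ H
  [2] b3 r1: had r1 ⇒ H
  [3] b5 r2: no row ⇒ E
  [4] b1 r2: had r0 ⇒ C
  [5] b4 r3: no row ⇒ E
  [6] b5 r0: had r2 ⇒ C
  [7] b1 r0: had r2 ⇒ C
  [8] b5 r0: had r0 ⇒ H
  [9] b4 r3: had r3 ⇒ H
  [10] b4 r3: had r3 ⇒ H
  [11] b4 r0: had r3 ⇒ C
  [12] b1 r1: had r0 ⇒ C

CLASS = HIT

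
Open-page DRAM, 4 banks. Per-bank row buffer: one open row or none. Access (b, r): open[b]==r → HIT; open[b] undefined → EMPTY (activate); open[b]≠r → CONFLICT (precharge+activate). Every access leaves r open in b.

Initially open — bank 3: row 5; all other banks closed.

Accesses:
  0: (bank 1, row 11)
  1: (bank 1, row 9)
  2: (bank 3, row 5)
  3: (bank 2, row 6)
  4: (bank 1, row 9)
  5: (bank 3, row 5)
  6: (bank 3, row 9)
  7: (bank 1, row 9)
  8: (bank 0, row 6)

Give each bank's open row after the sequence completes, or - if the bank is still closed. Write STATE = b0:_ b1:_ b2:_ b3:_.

  [0] b1 r11: no row ⇒ E
  [1] b1 r9: had r11 ⇒ C
  [2] b3 r5: had r5 ⇒ H
  [3] b2 r6: no row ⇒ E
  [4] b1 r9: had r9 ⇒ H
  [5] b3 r5: had r5 ⇒ H
  [6] b3 r9: had r5 ⇒ C
  [7] b1 r9: had r9 ⇒ H
  [8] b0 r6: no row ⇒ E

STATE = b0:6 b1:9 b2:6 b3:9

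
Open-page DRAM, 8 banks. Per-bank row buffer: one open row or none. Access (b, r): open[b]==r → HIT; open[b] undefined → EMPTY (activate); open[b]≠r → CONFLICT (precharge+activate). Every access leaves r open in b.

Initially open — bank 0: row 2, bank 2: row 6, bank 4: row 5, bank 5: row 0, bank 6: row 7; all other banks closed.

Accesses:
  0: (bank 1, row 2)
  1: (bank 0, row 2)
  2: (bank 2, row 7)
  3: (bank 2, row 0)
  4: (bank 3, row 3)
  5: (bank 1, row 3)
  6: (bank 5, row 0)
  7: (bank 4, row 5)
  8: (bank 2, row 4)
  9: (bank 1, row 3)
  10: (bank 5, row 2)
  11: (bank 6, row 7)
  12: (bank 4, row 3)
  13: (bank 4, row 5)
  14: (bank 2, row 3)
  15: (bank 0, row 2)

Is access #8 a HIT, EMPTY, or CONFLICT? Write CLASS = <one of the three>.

CLASS = CONFLICT

step 0: bank1 None->2 [EMPTY]
step 1: bank0 2->2 [HIT]
step 2: bank2 6->7 [CONFLICT]
step 3: bank2 7->0 [CONFLICT]
step 4: bank3 None->3 [EMPTY]
step 5: bank1 2->3 [CONFLICT]
step 6: bank5 0->0 [HIT]
step 7: bank4 5->5 [HIT]
step 8: bank2 0->4 [CONFLICT]
step 9: bank1 3->3 [HIT]
step 10: bank5 0->2 [CONFLICT]
step 11: bank6 7->7 [HIT]
step 12: bank4 5->3 [CONFLICT]
step 13: bank4 3->5 [CONFLICT]
step 14: bank2 4->3 [CONFLICT]
step 15: bank0 2->2 [HIT]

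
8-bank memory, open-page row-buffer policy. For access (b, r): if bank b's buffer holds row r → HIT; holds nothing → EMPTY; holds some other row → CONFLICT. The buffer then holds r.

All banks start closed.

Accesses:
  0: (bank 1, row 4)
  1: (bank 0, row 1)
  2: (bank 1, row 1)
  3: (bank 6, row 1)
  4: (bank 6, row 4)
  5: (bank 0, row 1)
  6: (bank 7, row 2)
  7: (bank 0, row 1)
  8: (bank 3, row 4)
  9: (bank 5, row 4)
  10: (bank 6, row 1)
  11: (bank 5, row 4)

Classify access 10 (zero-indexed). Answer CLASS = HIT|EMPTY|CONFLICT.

CLASS = CONFLICT

0: bank 1 row 4 — prev None → EMPTY
1: bank 0 row 1 — prev None → EMPTY
2: bank 1 row 1 — prev 4 → CONFLICT
3: bank 6 row 1 — prev None → EMPTY
4: bank 6 row 4 — prev 1 → CONFLICT
5: bank 0 row 1 — prev 1 → HIT
6: bank 7 row 2 — prev None → EMPTY
7: bank 0 row 1 — prev 1 → HIT
8: bank 3 row 4 — prev None → EMPTY
9: bank 5 row 4 — prev None → EMPTY
10: bank 6 row 1 — prev 4 → CONFLICT
11: bank 5 row 4 — prev 4 → HIT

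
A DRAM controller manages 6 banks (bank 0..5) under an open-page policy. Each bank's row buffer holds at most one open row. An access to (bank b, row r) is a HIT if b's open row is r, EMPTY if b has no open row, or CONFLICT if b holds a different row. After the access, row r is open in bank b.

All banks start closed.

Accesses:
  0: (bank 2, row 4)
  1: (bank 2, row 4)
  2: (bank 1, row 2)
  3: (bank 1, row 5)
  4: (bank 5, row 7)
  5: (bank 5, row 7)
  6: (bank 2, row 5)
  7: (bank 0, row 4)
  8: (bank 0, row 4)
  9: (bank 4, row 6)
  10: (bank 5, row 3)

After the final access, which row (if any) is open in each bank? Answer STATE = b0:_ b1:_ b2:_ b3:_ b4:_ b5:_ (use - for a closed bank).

step 0: bank2 None->4 [EMPTY]
step 1: bank2 4->4 [HIT]
step 2: bank1 None->2 [EMPTY]
step 3: bank1 2->5 [CONFLICT]
step 4: bank5 None->7 [EMPTY]
step 5: bank5 7->7 [HIT]
step 6: bank2 4->5 [CONFLICT]
step 7: bank0 None->4 [EMPTY]
step 8: bank0 4->4 [HIT]
step 9: bank4 None->6 [EMPTY]
step 10: bank5 7->3 [CONFLICT]

STATE = b0:4 b1:5 b2:5 b3:- b4:6 b5:3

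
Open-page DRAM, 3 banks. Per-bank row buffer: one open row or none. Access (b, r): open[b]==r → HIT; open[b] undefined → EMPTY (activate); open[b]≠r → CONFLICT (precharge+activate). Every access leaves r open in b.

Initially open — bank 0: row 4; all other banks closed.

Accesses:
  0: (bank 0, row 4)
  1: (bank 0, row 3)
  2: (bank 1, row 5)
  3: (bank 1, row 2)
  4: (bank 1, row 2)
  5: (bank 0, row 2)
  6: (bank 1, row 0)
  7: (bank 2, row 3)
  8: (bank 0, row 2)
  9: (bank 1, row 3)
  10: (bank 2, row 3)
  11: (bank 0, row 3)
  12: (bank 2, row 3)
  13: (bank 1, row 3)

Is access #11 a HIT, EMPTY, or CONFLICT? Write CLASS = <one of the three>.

  [0] b0 r4: had r4 ⇒ H
  [1] b0 r3: had r4 ⇒ C
  [2] b1 r5: no row ⇒ E
  [3] b1 r2: had r5 ⇒ C
  [4] b1 r2: had r2 ⇒ H
  [5] b0 r2: had r3 ⇒ C
  [6] b1 r0: had r2 ⇒ C
  [7] b2 r3: no row ⇒ E
  [8] b0 r2: had r2 ⇒ H
  [9] b1 r3: had r0 ⇒ C
  [10] b2 r3: had r3 ⇒ H
  [11] b0 r3: had r2 ⇒ C
  [12] b2 r3: had r3 ⇒ H
  [13] b1 r3: had r3 ⇒ H

CLASS = CONFLICT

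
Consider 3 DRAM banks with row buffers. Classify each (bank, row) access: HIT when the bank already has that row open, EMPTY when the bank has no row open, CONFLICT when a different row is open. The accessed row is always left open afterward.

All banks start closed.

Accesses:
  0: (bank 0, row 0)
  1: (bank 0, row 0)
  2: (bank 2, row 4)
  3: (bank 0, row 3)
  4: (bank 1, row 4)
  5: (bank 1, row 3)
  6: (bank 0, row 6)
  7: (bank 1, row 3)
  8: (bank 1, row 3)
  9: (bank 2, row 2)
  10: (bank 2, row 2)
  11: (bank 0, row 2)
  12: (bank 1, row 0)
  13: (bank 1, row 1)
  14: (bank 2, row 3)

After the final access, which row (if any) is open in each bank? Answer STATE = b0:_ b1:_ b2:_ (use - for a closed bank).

STATE = b0:2 b1:1 b2:3

step 0: bank0 None->0 [EMPTY]
step 1: bank0 0->0 [HIT]
step 2: bank2 None->4 [EMPTY]
step 3: bank0 0->3 [CONFLICT]
step 4: bank1 None->4 [EMPTY]
step 5: bank1 4->3 [CONFLICT]
step 6: bank0 3->6 [CONFLICT]
step 7: bank1 3->3 [HIT]
step 8: bank1 3->3 [HIT]
step 9: bank2 4->2 [CONFLICT]
step 10: bank2 2->2 [HIT]
step 11: bank0 6->2 [CONFLICT]
step 12: bank1 3->0 [CONFLICT]
step 13: bank1 0->1 [CONFLICT]
step 14: bank2 2->3 [CONFLICT]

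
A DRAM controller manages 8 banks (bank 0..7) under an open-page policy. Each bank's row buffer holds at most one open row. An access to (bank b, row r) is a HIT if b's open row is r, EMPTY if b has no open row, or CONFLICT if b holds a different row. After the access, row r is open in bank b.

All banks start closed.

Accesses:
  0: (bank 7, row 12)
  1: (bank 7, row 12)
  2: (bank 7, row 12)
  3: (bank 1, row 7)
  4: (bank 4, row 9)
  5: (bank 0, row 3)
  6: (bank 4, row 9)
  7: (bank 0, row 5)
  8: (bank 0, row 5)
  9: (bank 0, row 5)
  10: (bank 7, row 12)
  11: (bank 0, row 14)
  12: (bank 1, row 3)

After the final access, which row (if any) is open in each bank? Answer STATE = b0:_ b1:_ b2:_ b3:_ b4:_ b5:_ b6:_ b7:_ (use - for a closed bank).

  [0] b7 r12: no row ⇒ E
  [1] b7 r12: had r12 ⇒ H
  [2] b7 r12: had r12 ⇒ H
  [3] b1 r7: no row ⇒ E
  [4] b4 r9: no row ⇒ E
  [5] b0 r3: no row ⇒ E
  [6] b4 r9: had r9 ⇒ H
  [7] b0 r5: had r3 ⇒ C
  [8] b0 r5: had r5 ⇒ H
  [9] b0 r5: had r5 ⇒ H
  [10] b7 r12: had r12 ⇒ H
  [11] b0 r14: had r5 ⇒ C
  [12] b1 r3: had r7 ⇒ C

STATE = b0:14 b1:3 b2:- b3:- b4:9 b5:- b6:- b7:12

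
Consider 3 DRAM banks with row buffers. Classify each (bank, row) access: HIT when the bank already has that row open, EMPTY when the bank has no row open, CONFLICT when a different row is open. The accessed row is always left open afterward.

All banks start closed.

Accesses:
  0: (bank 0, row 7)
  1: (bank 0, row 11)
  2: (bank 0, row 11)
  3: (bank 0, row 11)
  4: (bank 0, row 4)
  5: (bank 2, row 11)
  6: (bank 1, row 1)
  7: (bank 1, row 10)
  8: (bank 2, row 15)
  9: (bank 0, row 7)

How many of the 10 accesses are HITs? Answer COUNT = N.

COUNT = 2

step 0: bank0 None->7 [EMPTY]
step 1: bank0 7->11 [CONFLICT]
step 2: bank0 11->11 [HIT]
step 3: bank0 11->11 [HIT]
step 4: bank0 11->4 [CONFLICT]
step 5: bank2 None->11 [EMPTY]
step 6: bank1 None->1 [EMPTY]
step 7: bank1 1->10 [CONFLICT]
step 8: bank2 11->15 [CONFLICT]
step 9: bank0 4->7 [CONFLICT]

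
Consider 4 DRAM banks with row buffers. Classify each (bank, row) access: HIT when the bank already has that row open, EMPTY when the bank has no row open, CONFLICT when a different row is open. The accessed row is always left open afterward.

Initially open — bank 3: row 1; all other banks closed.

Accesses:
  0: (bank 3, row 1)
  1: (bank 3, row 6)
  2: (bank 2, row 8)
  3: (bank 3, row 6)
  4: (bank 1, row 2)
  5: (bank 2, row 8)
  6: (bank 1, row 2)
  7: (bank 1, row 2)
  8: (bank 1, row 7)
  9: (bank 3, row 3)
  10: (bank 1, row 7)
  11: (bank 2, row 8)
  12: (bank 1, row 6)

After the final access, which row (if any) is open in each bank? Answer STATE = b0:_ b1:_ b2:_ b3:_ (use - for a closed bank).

STATE = b0:- b1:6 b2:8 b3:3

  [0] b3 r1: had r1 ⇒ H
  [1] b3 r6: had r1 ⇒ C
  [2] b2 r8: no row ⇒ E
  [3] b3 r6: had r6 ⇒ H
  [4] b1 r2: no row ⇒ E
  [5] b2 r8: had r8 ⇒ H
  [6] b1 r2: had r2 ⇒ H
  [7] b1 r2: had r2 ⇒ H
  [8] b1 r7: had r2 ⇒ C
  [9] b3 r3: had r6 ⇒ C
  [10] b1 r7: had r7 ⇒ H
  [11] b2 r8: had r8 ⇒ H
  [12] b1 r6: had r7 ⇒ C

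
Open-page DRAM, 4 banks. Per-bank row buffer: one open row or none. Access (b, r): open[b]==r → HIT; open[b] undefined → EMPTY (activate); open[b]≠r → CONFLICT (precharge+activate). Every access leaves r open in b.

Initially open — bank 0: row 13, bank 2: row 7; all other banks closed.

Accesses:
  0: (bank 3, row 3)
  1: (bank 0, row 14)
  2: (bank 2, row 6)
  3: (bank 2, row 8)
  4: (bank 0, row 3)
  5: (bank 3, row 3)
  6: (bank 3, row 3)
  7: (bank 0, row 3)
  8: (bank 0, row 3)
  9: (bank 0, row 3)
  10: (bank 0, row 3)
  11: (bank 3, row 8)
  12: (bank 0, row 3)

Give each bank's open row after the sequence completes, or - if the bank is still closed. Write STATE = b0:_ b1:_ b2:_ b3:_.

STATE = b0:3 b1:- b2:8 b3:8

#0 (3,3) E
#1 (0,14) C  (was 13)
#2 (2,6) C  (was 7)
#3 (2,8) C  (was 6)
#4 (0,3) C  (was 14)
#5 (3,3) H  (was 3)
#6 (3,3) H  (was 3)
#7 (0,3) H  (was 3)
#8 (0,3) H  (was 3)
#9 (0,3) H  (was 3)
#10 (0,3) H  (was 3)
#11 (3,8) C  (was 3)
#12 (0,3) H  (was 3)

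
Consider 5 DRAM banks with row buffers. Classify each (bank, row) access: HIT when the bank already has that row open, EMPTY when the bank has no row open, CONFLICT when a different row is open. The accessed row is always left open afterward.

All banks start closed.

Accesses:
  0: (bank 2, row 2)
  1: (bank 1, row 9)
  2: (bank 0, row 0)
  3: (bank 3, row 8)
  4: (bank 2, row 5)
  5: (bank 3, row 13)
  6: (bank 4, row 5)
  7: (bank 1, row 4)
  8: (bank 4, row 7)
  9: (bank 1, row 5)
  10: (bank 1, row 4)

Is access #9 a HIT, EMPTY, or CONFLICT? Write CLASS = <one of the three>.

  [0] b2 r2: no row ⇒ E
  [1] b1 r9: no row ⇒ E
  [2] b0 r0: no row ⇒ E
  [3] b3 r8: no row ⇒ E
  [4] b2 r5: had r2 ⇒ C
  [5] b3 r13: had r8 ⇒ C
  [6] b4 r5: no row ⇒ E
  [7] b1 r4: had r9 ⇒ C
  [8] b4 r7: had r5 ⇒ C
  [9] b1 r5: had r4 ⇒ C
  [10] b1 r4: had r5 ⇒ C

CLASS = CONFLICT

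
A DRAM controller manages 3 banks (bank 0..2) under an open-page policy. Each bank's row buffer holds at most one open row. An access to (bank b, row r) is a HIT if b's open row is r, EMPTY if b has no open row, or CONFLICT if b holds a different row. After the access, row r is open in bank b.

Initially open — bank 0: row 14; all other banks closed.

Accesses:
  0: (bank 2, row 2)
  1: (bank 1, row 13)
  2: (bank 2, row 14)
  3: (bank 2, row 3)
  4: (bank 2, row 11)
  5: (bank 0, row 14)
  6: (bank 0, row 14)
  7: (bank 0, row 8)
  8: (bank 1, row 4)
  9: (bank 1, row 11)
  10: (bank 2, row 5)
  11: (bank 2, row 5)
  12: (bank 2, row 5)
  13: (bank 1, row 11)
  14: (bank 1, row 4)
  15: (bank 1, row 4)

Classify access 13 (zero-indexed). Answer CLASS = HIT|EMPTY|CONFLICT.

CLASS = HIT

  [0] b2 r2: no row ⇒ E
  [1] b1 r13: no row ⇒ E
  [2] b2 r14: had r2 ⇒ C
  [3] b2 r3: had r14 ⇒ C
  [4] b2 r11: had r3 ⇒ C
  [5] b0 r14: had r14 ⇒ H
  [6] b0 r14: had r14 ⇒ H
  [7] b0 r8: had r14 ⇒ C
  [8] b1 r4: had r13 ⇒ C
  [9] b1 r11: had r4 ⇒ C
  [10] b2 r5: had r11 ⇒ C
  [11] b2 r5: had r5 ⇒ H
  [12] b2 r5: had r5 ⇒ H
  [13] b1 r11: had r11 ⇒ H
  [14] b1 r4: had r11 ⇒ C
  [15] b1 r4: had r4 ⇒ H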